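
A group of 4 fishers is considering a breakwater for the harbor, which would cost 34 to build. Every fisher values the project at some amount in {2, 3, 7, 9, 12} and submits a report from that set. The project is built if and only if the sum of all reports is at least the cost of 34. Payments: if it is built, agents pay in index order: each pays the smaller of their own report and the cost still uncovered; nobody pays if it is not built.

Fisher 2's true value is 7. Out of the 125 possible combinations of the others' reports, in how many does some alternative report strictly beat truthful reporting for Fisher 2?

7

Others report (7, 12, 12): truth gives 0; report 3 gives 4 > 0. Violating.
Others report (9, 12, 12): truth gives 0; report 2 gives 5 > 0. Violating.
Others report (12, 7, 12): truth gives 0; report 3 gives 4 > 0. Violating.
Others report (12, 9, 12): truth gives 0; report 2 gives 5 > 0. Violating.
Others report (2, 2, 2): truth gives 0; no alternative beats it.
Others report (2, 2, 3): truth gives 0; no alternative beats it.
(Checking all 125 profiles: 7 have a profitable deviation, 118 do not.)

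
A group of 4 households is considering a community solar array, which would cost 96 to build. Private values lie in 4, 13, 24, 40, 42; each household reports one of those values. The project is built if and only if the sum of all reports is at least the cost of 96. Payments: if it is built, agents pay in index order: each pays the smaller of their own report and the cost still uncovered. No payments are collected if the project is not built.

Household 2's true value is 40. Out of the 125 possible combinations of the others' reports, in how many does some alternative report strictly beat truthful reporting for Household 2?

63

Others report (4, 40, 40): truth gives 0; report 13 gives 27 > 0. Violating.
Others report (4, 40, 42): truth gives 0; report 13 gives 27 > 0. Violating.
Others report (4, 42, 40): truth gives 0; report 13 gives 27 > 0. Violating.
Others report (4, 42, 42): truth gives 0; report 13 gives 27 > 0. Violating.
Others report (4, 4, 4): truth gives 0; no alternative beats it.
Others report (4, 4, 13): truth gives 0; no alternative beats it.
(Checking all 125 profiles: 63 have a profitable deviation, 62 do not.)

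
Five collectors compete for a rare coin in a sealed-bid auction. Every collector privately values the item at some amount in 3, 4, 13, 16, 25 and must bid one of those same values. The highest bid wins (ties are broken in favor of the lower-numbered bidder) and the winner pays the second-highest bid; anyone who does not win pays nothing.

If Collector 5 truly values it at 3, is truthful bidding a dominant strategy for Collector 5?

Yes

Check each profile of the others' bids and compare truth against every alternative bid.
Others bid (3, 3, 3, 3): truth gives 0, best alternative gives 0.
Others bid (3, 3, 3, 4): truth gives 0, best alternative gives 0.
Others bid (3, 3, 3, 13): truth gives 0, best alternative gives 0.
Others bid (3, 3, 3, 16): truth gives 0, best alternative gives 0.
Others bid (3, 3, 3, 25): truth gives 0, best alternative gives 0.
Others bid (3, 3, 4, 3): truth gives 0, best alternative gives 0.
(Remaining 619 profiles checked similarly; truth is weakly best in each.)
In every case the truthful bid is at least as good as any alternative, so it is a dominant strategy.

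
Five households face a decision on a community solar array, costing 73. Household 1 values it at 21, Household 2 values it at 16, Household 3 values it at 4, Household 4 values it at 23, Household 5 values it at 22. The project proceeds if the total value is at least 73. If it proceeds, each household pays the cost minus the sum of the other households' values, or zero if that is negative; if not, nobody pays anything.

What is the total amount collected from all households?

30

Total value 86 ≥ cost 73, so it is built.
Household 1: others sum to 65; max(0, 73 - 65) = 8.
Household 2: others sum to 70; max(0, 73 - 70) = 3.
Household 3: others sum to 82; max(0, 73 - 82) = 0.
Household 4: others sum to 63; max(0, 73 - 63) = 10.
Household 5: others sum to 64; max(0, 73 - 64) = 9.
Total collected = 8 + 3 + 0 + 10 + 9 = 30.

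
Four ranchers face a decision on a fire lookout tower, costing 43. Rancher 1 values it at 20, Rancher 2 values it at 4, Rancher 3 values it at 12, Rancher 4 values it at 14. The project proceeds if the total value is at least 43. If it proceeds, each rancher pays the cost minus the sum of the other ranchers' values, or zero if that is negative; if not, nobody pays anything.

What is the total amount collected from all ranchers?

Total value 50 ≥ cost 43, so it is built.
Rancher 1: others sum to 30; max(0, 43 - 30) = 13.
Rancher 2: others sum to 46; max(0, 43 - 46) = 0.
Rancher 3: others sum to 38; max(0, 43 - 38) = 5.
Rancher 4: others sum to 36; max(0, 43 - 36) = 7.
Total collected = 13 + 0 + 5 + 7 = 25.

25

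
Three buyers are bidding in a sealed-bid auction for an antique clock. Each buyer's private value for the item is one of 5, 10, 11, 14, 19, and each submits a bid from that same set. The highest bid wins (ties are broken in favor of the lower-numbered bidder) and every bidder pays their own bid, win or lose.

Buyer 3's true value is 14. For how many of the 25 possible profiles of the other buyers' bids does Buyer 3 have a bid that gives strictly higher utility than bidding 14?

Others bid (5, 5): truth gives 0; bid 10 gives 4 > 0. Violating.
Others bid (5, 10): truth gives 0; bid 11 gives 3 > 0. Violating.
Others bid (5, 14): truth gives -14; bid 5 gives -5 > -14. Violating.
Others bid (5, 19): truth gives -14; bid 5 gives -5 > -14. Violating.
Others bid (5, 11): truth gives 0; no alternative beats it.
Others bid (10, 11): truth gives 0; no alternative beats it.
(Checking all 25 profiles: 20 have a profitable deviation, 5 do not.)

20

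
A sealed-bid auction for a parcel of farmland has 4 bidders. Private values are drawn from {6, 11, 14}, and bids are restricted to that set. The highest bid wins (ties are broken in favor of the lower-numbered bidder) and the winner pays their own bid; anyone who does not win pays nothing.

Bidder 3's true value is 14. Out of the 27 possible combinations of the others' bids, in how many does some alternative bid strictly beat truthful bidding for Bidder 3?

Others bid (6, 6, 6): truth gives 0; bid 11 gives 3 > 0. Violating.
Others bid (6, 6, 11): truth gives 0; bid 11 gives 3 > 0. Violating.
Others bid (6, 6, 14): truth gives 0; no alternative beats it.
Others bid (6, 11, 6): truth gives 0; no alternative beats it.
(Checking all 27 profiles: 2 have a profitable deviation, 25 do not.)

2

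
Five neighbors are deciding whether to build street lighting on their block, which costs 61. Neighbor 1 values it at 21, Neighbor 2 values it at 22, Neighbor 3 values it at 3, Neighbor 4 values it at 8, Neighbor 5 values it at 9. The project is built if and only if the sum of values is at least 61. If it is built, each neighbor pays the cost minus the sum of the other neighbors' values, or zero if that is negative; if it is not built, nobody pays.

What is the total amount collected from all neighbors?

53

Total value 63 ≥ cost 61, so it is built.
Neighbor 1: others sum to 42; max(0, 61 - 42) = 19.
Neighbor 2: others sum to 41; max(0, 61 - 41) = 20.
Neighbor 3: others sum to 60; max(0, 61 - 60) = 1.
Neighbor 4: others sum to 55; max(0, 61 - 55) = 6.
Neighbor 5: others sum to 54; max(0, 61 - 54) = 7.
Total collected = 19 + 20 + 1 + 6 + 7 = 53.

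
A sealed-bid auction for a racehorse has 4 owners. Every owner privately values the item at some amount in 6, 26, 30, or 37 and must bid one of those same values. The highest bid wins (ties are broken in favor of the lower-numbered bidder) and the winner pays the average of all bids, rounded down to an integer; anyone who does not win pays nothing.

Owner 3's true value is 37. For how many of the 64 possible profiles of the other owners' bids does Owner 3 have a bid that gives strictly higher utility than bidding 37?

Others bid (6, 6, 6): truth gives 24; bid 26 gives 26 > 24. Violating.
Others bid (6, 6, 26): truth gives 19; bid 26 gives 21 > 19. Violating.
Others bid (6, 6, 30): truth gives 18; bid 30 gives 19 > 18. Violating.
Others bid (6, 26, 6): truth gives 19; bid 30 gives 20 > 19. Violating.
Others bid (6, 6, 37): truth gives 16; no alternative beats it.
Others bid (6, 26, 37): truth gives 11; no alternative beats it.
(Checking all 64 profiles: 12 have a profitable deviation, 52 do not.)

12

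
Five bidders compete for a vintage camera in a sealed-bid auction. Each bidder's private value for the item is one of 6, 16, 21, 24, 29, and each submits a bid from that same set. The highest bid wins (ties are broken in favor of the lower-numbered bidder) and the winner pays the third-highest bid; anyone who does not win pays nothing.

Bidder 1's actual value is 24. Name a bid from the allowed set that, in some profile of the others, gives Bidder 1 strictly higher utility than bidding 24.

29

Suppose Bidder 2 bids 6, Bidder 3 bids 6, Bidder 4 bids 6 and Bidder 5 bids 29.
Bid 24: loses, pays 0, utility 0.
Bid 29: wins, pays 6, utility 24 - 6 = 18.
So bidding 29 beats truth here (18 > 0).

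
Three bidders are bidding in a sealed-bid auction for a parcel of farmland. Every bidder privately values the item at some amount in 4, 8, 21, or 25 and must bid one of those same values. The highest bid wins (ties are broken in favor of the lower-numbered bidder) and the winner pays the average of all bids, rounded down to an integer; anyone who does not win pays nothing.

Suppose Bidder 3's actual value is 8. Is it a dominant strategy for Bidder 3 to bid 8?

Yes

Check each profile of the others' bids and compare truth against every alternative bid.
Others bid (4, 4): truth gives 3, best alternative gives 0.
Others bid (4, 8): truth gives 0, best alternative gives 0.
Others bid (4, 21): truth gives 0, best alternative gives 0.
Others bid (4, 25): truth gives 0, best alternative gives 0.
Others bid (8, 4): truth gives 0, best alternative gives 0.
Others bid (8, 8): truth gives 0, best alternative gives 0.
(Remaining 10 profiles checked similarly; truth is weakly best in each.)
In every case the truthful bid is at least as good as any alternative, so it is a dominant strategy.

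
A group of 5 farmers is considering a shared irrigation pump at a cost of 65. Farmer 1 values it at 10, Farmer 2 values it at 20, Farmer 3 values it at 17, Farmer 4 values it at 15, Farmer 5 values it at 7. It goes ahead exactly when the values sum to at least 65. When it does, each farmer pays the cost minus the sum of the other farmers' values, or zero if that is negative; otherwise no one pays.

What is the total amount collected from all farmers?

49

Total value 69 ≥ cost 65, so it is built.
Farmer 1: others sum to 59; max(0, 65 - 59) = 6.
Farmer 2: others sum to 49; max(0, 65 - 49) = 16.
Farmer 3: others sum to 52; max(0, 65 - 52) = 13.
Farmer 4: others sum to 54; max(0, 65 - 54) = 11.
Farmer 5: others sum to 62; max(0, 65 - 62) = 3.
Total collected = 6 + 16 + 13 + 11 + 3 = 49.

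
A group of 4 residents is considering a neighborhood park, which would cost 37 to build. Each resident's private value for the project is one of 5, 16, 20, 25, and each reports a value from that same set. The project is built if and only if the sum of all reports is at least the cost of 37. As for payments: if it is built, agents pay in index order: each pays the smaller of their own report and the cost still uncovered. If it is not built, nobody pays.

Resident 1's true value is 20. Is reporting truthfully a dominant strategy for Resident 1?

No

Consider the case where Resident 2 reports 5, Resident 3 reports 5 and Resident 4 reports 16.
Truthful report 20: project built, pays 20, utility 20 - 20 = 0.
Report 16 instead: project built, pays 16, utility 20 - 16 = 4.
Since 4 > 0, reporting 16 is strictly better here, so truthful reporting is not dominant.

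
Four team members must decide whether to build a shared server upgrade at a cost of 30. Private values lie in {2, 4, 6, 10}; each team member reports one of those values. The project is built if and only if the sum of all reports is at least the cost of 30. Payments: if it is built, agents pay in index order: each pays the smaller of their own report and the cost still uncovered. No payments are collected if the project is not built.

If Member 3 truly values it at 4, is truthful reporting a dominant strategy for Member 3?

Consider the case where Member 1 reports 10, Member 2 reports 10 and Member 4 reports 10.
Truthful report 4: project built, pays 4, utility 4 - 4 = 0.
Report 2 instead: project built, pays 2, utility 4 - 2 = 2.
Since 2 > 0, reporting 2 is strictly better here, so truthful reporting is not dominant.

No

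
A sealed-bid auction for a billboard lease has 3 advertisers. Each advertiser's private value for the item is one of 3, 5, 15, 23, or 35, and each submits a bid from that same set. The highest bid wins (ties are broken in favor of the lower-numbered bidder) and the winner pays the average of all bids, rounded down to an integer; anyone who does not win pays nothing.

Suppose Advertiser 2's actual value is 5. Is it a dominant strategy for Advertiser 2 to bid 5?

Yes

Check each profile of the others' bids and compare truth against every alternative bid.
Others bid (3, 3): truth gives 2, best alternative gives 0.
Others bid (3, 5): truth gives 1, best alternative gives 0.
Others bid (3, 15): truth gives 0, best alternative gives 0.
Others bid (3, 23): truth gives 0, best alternative gives 0.
Others bid (3, 35): truth gives 0, best alternative gives 0.
Others bid (5, 3): truth gives 0, best alternative gives 0.
(Remaining 19 profiles checked similarly; truth is weakly best in each.)
In every case the truthful bid is at least as good as any alternative, so it is a dominant strategy.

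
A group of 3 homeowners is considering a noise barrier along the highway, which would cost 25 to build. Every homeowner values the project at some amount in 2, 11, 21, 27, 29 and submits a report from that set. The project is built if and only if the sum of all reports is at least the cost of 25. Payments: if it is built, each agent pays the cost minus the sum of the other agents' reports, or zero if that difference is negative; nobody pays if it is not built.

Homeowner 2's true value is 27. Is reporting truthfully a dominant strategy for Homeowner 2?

Check each profile of the others' reports and compare truth against every alternative report.
Others report (2, 27): truth gives 27, best alternative gives 27.
Others report (2, 29): truth gives 27, best alternative gives 27.
Others report (11, 21): truth gives 27, best alternative gives 27.
Others report (11, 27): truth gives 27, best alternative gives 27.
Others report (11, 29): truth gives 27, best alternative gives 27.
Others report (21, 11): truth gives 27, best alternative gives 27.
(Remaining 19 profiles checked similarly; truth is weakly best in each.)
In every case the truthful report is at least as good as any alternative, so it is a dominant strategy.

Yes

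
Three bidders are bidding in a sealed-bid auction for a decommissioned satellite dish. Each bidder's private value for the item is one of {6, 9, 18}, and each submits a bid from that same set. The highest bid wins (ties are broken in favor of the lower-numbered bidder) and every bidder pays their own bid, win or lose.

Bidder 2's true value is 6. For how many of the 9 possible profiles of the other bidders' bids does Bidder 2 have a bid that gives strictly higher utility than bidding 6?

2

Others bid (6, 6): truth gives -6; bid 9 gives -3 > -6. Violating.
Others bid (6, 9): truth gives -6; bid 9 gives -3 > -6. Violating.
Others bid (6, 18): truth gives -6; no alternative beats it.
Others bid (9, 6): truth gives -6; no alternative beats it.
(Checking all 9 profiles: 2 have a profitable deviation, 7 do not.)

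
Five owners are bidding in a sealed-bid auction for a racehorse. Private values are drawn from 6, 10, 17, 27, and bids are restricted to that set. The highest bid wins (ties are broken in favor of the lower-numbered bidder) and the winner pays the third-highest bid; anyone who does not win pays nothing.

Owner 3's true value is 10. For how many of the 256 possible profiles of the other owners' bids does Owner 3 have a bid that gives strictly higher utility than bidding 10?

Others bid (6, 6, 6, 17): truth gives 0; bid 17 gives 4 > 0. Violating.
Others bid (6, 6, 6, 27): truth gives 0; bid 27 gives 4 > 0. Violating.
Others bid (6, 6, 17, 6): truth gives 0; bid 17 gives 4 > 0. Violating.
Others bid (6, 6, 27, 6): truth gives 0; bid 27 gives 4 > 0. Violating.
Others bid (6, 6, 6, 6): truth gives 4; no alternative beats it.
Others bid (6, 6, 6, 10): truth gives 4; no alternative beats it.
(Checking all 256 profiles: 8 have a profitable deviation, 248 do not.)

8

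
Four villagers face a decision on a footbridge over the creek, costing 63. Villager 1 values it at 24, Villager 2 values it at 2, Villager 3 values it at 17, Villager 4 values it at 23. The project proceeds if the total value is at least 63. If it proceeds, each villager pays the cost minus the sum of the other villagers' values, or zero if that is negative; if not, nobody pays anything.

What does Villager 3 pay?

Total value 66 ≥ cost 63, so the project is built.
The other villagers' values sum to 49.
Cost minus that sum is 63 - 49 = 14.

14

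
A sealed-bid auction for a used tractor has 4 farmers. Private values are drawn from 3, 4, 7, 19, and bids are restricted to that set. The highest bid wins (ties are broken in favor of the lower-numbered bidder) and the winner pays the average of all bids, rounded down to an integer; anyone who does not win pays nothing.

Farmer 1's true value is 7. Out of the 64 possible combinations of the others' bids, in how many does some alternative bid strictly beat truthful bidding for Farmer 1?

7

Others bid (3, 3, 3): truth gives 3; bid 3 gives 4 > 3. Violating.
Others bid (3, 3, 4): truth gives 3; bid 4 gives 4 > 3. Violating.
Others bid (3, 4, 3): truth gives 3; bid 4 gives 4 > 3. Violating.
Others bid (3, 4, 4): truth gives 3; bid 4 gives 4 > 3. Violating.
Others bid (3, 3, 7): truth gives 2; no alternative beats it.
Others bid (3, 3, 19): truth gives 0; no alternative beats it.
(Checking all 64 profiles: 7 have a profitable deviation, 57 do not.)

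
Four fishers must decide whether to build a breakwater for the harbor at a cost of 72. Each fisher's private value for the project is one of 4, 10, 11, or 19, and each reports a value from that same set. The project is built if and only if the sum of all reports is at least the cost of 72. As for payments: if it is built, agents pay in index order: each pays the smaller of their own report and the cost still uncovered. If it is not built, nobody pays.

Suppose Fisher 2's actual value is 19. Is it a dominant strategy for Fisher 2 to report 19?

Yes

Check each profile of the others' reports and compare truth against every alternative report.
Others report (4, 4, 4): truth gives 0, best alternative gives 0.
Others report (4, 4, 10): truth gives 0, best alternative gives 0.
Others report (4, 4, 11): truth gives 0, best alternative gives 0.
Others report (4, 4, 19): truth gives 0, best alternative gives 0.
Others report (4, 10, 4): truth gives 0, best alternative gives 0.
Others report (4, 10, 10): truth gives 0, best alternative gives 0.
(Remaining 58 profiles checked similarly; truth is weakly best in each.)
In every case the truthful report is at least as good as any alternative, so it is a dominant strategy.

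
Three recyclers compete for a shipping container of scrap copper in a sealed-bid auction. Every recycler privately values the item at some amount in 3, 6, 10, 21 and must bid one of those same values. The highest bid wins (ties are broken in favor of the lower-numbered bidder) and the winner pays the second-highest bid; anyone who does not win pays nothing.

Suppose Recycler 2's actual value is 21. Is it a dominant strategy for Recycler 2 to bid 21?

Yes

Check each profile of the others' bids and compare truth against every alternative bid.
Others bid (10, 3): truth gives 11, best alternative gives 0.
Others bid (10, 6): truth gives 11, best alternative gives 0.
Others bid (10, 10): truth gives 11, best alternative gives 0.
Others bid (3, 3): truth gives 18, best alternative gives 18.
Others bid (3, 6): truth gives 15, best alternative gives 15.
Others bid (6, 3): truth gives 15, best alternative gives 15.
(Remaining 10 profiles checked similarly; truth is weakly best in each.)
In every case the truthful bid is at least as good as any alternative, so it is a dominant strategy.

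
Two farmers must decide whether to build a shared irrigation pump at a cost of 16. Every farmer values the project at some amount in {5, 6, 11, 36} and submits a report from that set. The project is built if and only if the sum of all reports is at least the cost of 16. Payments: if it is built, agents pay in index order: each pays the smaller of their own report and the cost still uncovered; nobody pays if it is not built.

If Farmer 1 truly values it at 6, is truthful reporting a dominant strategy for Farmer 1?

Consider the case where Farmer 2 reports 11.
Truthful report 6: project built, pays 6, utility 6 - 6 = 0.
Report 5 instead: project built, pays 5, utility 6 - 5 = 1.
Since 1 > 0, reporting 5 is strictly better here, so truthful reporting is not dominant.

No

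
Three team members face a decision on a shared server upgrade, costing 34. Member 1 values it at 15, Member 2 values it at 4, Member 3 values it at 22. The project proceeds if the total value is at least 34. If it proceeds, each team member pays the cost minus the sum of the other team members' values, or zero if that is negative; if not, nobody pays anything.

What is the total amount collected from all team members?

Total value 41 ≥ cost 34, so it is built.
Member 1: others sum to 26; max(0, 34 - 26) = 8.
Member 2: others sum to 37; max(0, 34 - 37) = 0.
Member 3: others sum to 19; max(0, 34 - 19) = 15.
Total collected = 8 + 0 + 15 = 23.

23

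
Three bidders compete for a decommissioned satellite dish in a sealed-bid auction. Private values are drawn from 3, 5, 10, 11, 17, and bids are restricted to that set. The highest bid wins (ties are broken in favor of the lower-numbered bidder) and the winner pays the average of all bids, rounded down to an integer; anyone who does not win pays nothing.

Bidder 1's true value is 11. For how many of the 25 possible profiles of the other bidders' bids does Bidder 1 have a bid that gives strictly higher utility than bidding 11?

Others bid (3, 3): truth gives 6; bid 3 gives 8 > 6. Violating.
Others bid (3, 5): truth gives 5; bid 5 gives 7 > 5. Violating.
Others bid (3, 10): truth gives 3; bid 10 gives 4 > 3. Violating.
Others bid (5, 3): truth gives 5; bid 5 gives 7 > 5. Violating.
Others bid (3, 11): truth gives 3; no alternative beats it.
Others bid (3, 17): truth gives 0; no alternative beats it.
(Checking all 25 profiles: 6 have a profitable deviation, 19 do not.)

6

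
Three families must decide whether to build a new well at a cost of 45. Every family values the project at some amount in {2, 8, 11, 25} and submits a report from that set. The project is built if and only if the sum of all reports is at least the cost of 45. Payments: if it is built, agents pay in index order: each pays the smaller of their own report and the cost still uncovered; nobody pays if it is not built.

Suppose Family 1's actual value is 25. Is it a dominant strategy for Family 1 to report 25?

No

Consider the case where Family 2 reports 11 and Family 3 reports 25.
Truthful report 25: project built, pays 25, utility 25 - 25 = 0.
Report 11 instead: project built, pays 11, utility 25 - 11 = 14.
Since 14 > 0, reporting 11 is strictly better here, so truthful reporting is not dominant.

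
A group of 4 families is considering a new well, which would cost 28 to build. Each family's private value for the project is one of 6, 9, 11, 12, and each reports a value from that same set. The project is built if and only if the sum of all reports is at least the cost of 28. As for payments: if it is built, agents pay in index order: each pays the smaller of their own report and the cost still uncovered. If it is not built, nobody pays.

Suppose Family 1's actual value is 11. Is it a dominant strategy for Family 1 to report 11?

Consider the case where Family 2 reports 6, Family 3 reports 6 and Family 4 reports 9.
Truthful report 11: project built, pays 11, utility 11 - 11 = 0.
Report 9 instead: project built, pays 9, utility 11 - 9 = 2.
Since 2 > 0, reporting 9 is strictly better here, so truthful reporting is not dominant.

No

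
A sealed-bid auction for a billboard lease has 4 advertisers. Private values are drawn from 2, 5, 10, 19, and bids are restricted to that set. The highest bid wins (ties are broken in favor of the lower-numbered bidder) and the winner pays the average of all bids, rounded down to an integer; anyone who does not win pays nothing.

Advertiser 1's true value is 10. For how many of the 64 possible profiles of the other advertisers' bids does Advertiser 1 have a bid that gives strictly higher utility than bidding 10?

8

Others bid (2, 2, 2): truth gives 6; bid 2 gives 8 > 6. Violating.
Others bid (2, 2, 5): truth gives 6; bid 5 gives 7 > 6. Violating.
Others bid (2, 5, 2): truth gives 6; bid 5 gives 7 > 6. Violating.
Others bid (2, 5, 5): truth gives 5; bid 5 gives 6 > 5. Violating.
Others bid (2, 2, 10): truth gives 4; no alternative beats it.
Others bid (2, 2, 19): truth gives 0; no alternative beats it.
(Checking all 64 profiles: 8 have a profitable deviation, 56 do not.)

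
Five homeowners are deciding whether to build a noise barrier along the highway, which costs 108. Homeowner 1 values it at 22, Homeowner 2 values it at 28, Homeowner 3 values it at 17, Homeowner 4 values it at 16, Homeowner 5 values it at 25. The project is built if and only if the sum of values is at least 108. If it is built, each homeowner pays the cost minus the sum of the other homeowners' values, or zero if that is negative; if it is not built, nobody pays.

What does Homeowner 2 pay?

Total value 108 ≥ cost 108, so the project is built.
The other homeowners' values sum to 80.
Cost minus that sum is 108 - 80 = 28.

28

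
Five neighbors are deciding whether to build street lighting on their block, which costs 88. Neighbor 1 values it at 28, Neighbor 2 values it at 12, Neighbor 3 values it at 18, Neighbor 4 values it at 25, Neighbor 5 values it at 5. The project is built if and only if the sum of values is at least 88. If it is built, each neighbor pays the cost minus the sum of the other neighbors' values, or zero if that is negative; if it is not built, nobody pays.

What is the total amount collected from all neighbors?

Total value 88 ≥ cost 88, so it is built.
Neighbor 1: others sum to 60; max(0, 88 - 60) = 28.
Neighbor 2: others sum to 76; max(0, 88 - 76) = 12.
Neighbor 3: others sum to 70; max(0, 88 - 70) = 18.
Neighbor 4: others sum to 63; max(0, 88 - 63) = 25.
Neighbor 5: others sum to 83; max(0, 88 - 83) = 5.
Total collected = 28 + 12 + 18 + 25 + 5 = 88.

88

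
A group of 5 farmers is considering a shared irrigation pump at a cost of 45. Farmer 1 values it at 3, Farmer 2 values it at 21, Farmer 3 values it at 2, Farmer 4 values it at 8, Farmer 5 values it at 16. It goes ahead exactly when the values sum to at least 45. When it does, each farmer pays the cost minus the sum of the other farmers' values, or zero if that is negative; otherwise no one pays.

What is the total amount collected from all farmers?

30

Total value 50 ≥ cost 45, so it is built.
Farmer 1: others sum to 47; max(0, 45 - 47) = 0.
Farmer 2: others sum to 29; max(0, 45 - 29) = 16.
Farmer 3: others sum to 48; max(0, 45 - 48) = 0.
Farmer 4: others sum to 42; max(0, 45 - 42) = 3.
Farmer 5: others sum to 34; max(0, 45 - 34) = 11.
Total collected = 0 + 16 + 0 + 3 + 11 = 30.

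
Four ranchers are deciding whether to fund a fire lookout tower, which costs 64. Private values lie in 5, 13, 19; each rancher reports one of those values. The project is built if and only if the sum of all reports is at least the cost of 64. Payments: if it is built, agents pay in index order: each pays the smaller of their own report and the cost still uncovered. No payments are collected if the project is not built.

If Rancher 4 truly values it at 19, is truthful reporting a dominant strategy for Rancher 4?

Check each profile of the others' reports and compare truth against every alternative report.
Others report (19, 19, 19): truth gives 12, best alternative gives 12.
Others report (13, 19, 19): truth gives 6, best alternative gives 6.
Others report (19, 13, 19): truth gives 6, best alternative gives 6.
Others report (19, 19, 13): truth gives 6, best alternative gives 6.
Others report (5, 5, 5): truth gives 0, best alternative gives 0.
Others report (5, 5, 13): truth gives 0, best alternative gives 0.
(Remaining 21 profiles checked similarly; truth is weakly best in each.)
In every case the truthful report is at least as good as any alternative, so it is a dominant strategy.

Yes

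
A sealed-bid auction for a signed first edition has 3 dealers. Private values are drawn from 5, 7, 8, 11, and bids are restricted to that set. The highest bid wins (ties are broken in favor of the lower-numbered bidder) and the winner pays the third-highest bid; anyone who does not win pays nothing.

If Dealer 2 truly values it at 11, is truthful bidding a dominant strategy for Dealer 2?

Yes

Check each profile of the others' bids and compare truth against every alternative bid.
Others bid (5, 11): truth gives 6, best alternative gives 0.
Others bid (8, 5): truth gives 6, best alternative gives 0.
Others bid (7, 11): truth gives 4, best alternative gives 0.
Others bid (8, 7): truth gives 4, best alternative gives 0.
Others bid (8, 8): truth gives 3, best alternative gives 0.
Others bid (8, 11): truth gives 3, best alternative gives 0.
(Remaining 10 profiles checked similarly; truth is weakly best in each.)
In every case the truthful bid is at least as good as any alternative, so it is a dominant strategy.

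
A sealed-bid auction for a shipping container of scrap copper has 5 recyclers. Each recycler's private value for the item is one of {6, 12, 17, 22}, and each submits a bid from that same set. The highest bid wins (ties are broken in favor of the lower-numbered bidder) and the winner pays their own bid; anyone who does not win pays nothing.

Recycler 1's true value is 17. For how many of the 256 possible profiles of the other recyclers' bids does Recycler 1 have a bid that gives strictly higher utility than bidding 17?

Others bid (6, 6, 6, 6): truth gives 0; bid 6 gives 11 > 0. Violating.
Others bid (6, 6, 6, 12): truth gives 0; bid 12 gives 5 > 0. Violating.
Others bid (6, 6, 12, 6): truth gives 0; bid 12 gives 5 > 0. Violating.
Others bid (6, 6, 12, 12): truth gives 0; bid 12 gives 5 > 0. Violating.
Others bid (6, 6, 6, 17): truth gives 0; no alternative beats it.
Others bid (6, 6, 6, 22): truth gives 0; no alternative beats it.
(Checking all 256 profiles: 16 have a profitable deviation, 240 do not.)

16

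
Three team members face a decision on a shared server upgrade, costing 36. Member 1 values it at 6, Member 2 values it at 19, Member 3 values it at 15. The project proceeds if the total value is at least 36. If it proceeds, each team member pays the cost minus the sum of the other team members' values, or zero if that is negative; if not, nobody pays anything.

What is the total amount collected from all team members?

Total value 40 ≥ cost 36, so it is built.
Member 1: others sum to 34; max(0, 36 - 34) = 2.
Member 2: others sum to 21; max(0, 36 - 21) = 15.
Member 3: others sum to 25; max(0, 36 - 25) = 11.
Total collected = 2 + 15 + 11 = 28.

28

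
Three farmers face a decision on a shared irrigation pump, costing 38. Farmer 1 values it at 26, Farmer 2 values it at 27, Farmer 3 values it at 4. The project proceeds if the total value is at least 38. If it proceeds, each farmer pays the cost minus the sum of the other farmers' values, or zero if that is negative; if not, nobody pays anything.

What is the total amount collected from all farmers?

15

Total value 57 ≥ cost 38, so it is built.
Farmer 1: others sum to 31; max(0, 38 - 31) = 7.
Farmer 2: others sum to 30; max(0, 38 - 30) = 8.
Farmer 3: others sum to 53; max(0, 38 - 53) = 0.
Total collected = 7 + 8 + 0 = 15.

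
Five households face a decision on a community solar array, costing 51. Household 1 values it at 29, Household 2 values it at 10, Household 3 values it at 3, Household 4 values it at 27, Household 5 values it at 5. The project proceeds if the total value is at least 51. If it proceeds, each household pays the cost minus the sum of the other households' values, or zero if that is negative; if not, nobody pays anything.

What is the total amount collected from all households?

10

Total value 74 ≥ cost 51, so it is built.
Household 1: others sum to 45; max(0, 51 - 45) = 6.
Household 2: others sum to 64; max(0, 51 - 64) = 0.
Household 3: others sum to 71; max(0, 51 - 71) = 0.
Household 4: others sum to 47; max(0, 51 - 47) = 4.
Household 5: others sum to 69; max(0, 51 - 69) = 0.
Total collected = 6 + 0 + 0 + 4 + 0 = 10.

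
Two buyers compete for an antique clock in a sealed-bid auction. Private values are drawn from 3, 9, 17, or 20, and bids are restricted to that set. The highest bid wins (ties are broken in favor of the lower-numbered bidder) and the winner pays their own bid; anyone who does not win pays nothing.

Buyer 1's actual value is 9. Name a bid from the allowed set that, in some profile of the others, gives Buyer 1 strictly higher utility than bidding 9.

3

Suppose Buyer 2 bids 3.
Bid 9: wins, pays 9, utility 9 - 9 = 0.
Bid 3: wins, pays 3, utility 9 - 3 = 6.
So bidding 3 beats truth here (6 > 0).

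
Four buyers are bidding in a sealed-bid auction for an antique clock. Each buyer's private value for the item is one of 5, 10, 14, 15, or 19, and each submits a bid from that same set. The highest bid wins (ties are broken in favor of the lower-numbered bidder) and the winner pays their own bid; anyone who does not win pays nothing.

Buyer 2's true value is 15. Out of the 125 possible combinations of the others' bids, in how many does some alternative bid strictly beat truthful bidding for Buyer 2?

Others bid (5, 5, 5): truth gives 0; bid 10 gives 5 > 0. Violating.
Others bid (5, 5, 10): truth gives 0; bid 10 gives 5 > 0. Violating.
Others bid (5, 5, 14): truth gives 0; bid 14 gives 1 > 0. Violating.
Others bid (5, 10, 5): truth gives 0; bid 10 gives 5 > 0. Violating.
Others bid (5, 5, 15): truth gives 0; no alternative beats it.
Others bid (5, 5, 19): truth gives 0; no alternative beats it.
(Checking all 125 profiles: 18 have a profitable deviation, 107 do not.)

18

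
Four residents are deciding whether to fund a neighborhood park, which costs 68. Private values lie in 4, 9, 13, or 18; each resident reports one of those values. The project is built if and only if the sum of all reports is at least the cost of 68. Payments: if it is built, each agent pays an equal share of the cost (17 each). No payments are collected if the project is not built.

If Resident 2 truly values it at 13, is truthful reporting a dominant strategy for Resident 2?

Yes

Check each profile of the others' reports and compare truth against every alternative report.
Others report (4, 4, 4): truth gives 0, best alternative gives 0.
Others report (4, 4, 9): truth gives 0, best alternative gives 0.
Others report (4, 4, 13): truth gives 0, best alternative gives 0.
Others report (4, 4, 18): truth gives 0, best alternative gives 0.
Others report (4, 9, 4): truth gives 0, best alternative gives 0.
Others report (4, 9, 9): truth gives 0, best alternative gives 0.
(Remaining 58 profiles checked similarly; truth is weakly best in each.)
In every case the truthful report is at least as good as any alternative, so it is a dominant strategy.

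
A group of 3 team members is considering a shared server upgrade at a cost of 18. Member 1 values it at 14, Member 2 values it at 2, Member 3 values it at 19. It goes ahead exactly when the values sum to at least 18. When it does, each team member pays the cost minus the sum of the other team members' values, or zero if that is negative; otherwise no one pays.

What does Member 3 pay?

2

Total value 35 ≥ cost 18, so the project is built.
The other team members' values sum to 16.
Cost minus that sum is 18 - 16 = 2.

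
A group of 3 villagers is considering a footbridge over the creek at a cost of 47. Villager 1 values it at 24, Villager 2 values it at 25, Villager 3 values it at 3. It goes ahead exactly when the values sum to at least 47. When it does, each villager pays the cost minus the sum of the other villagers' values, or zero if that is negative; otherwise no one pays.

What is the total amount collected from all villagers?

Total value 52 ≥ cost 47, so it is built.
Villager 1: others sum to 28; max(0, 47 - 28) = 19.
Villager 2: others sum to 27; max(0, 47 - 27) = 20.
Villager 3: others sum to 49; max(0, 47 - 49) = 0.
Total collected = 19 + 20 + 0 = 39.

39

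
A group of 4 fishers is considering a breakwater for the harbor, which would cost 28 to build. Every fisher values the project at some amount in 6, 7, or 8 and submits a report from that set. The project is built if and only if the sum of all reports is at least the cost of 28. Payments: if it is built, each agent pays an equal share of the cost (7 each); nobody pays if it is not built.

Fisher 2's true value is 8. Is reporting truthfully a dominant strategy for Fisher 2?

Check each profile of the others' reports and compare truth against every alternative report.
Others report (6, 6, 8): truth gives 1, best alternative gives 0.
Others report (6, 7, 7): truth gives 1, best alternative gives 0.
Others report (6, 8, 6): truth gives 1, best alternative gives 0.
Others report (7, 6, 7): truth gives 1, best alternative gives 0.
Others report (7, 7, 6): truth gives 1, best alternative gives 0.
Others report (8, 6, 6): truth gives 1, best alternative gives 0.
(Remaining 21 profiles checked similarly; truth is weakly best in each.)
In every case the truthful report is at least as good as any alternative, so it is a dominant strategy.

Yes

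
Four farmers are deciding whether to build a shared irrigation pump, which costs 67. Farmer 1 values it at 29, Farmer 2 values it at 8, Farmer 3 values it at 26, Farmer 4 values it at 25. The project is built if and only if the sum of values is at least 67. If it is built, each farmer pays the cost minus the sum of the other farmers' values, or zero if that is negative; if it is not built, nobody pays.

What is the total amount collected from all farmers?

Total value 88 ≥ cost 67, so it is built.
Farmer 1: others sum to 59; max(0, 67 - 59) = 8.
Farmer 2: others sum to 80; max(0, 67 - 80) = 0.
Farmer 3: others sum to 62; max(0, 67 - 62) = 5.
Farmer 4: others sum to 63; max(0, 67 - 63) = 4.
Total collected = 8 + 0 + 5 + 4 = 17.

17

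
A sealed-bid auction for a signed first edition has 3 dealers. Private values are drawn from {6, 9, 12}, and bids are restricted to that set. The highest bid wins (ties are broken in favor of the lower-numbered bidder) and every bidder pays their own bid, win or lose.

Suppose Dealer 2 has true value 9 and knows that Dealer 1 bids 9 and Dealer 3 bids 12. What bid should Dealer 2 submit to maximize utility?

Bid 6: loses but pays 6, utility -6.
Bid 9: loses but pays 9, utility -9.
Bid 12: wins, pays 12, utility 9 - 12 = -3.
The best choice is 12 with utility -3.

12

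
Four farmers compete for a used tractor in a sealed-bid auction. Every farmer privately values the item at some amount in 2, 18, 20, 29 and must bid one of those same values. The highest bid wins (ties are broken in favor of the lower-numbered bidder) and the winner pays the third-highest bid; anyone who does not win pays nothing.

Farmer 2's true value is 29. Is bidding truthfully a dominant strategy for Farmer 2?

Check each profile of the others' bids and compare truth against every alternative bid.
Others bid (2, 2, 29): truth gives 27, best alternative gives 0.
Others bid (2, 29, 2): truth gives 27, best alternative gives 0.
Others bid (20, 2, 2): truth gives 27, best alternative gives 0.
Others bid (2, 18, 29): truth gives 11, best alternative gives 0.
Others bid (2, 29, 18): truth gives 11, best alternative gives 0.
Others bid (18, 2, 29): truth gives 11, best alternative gives 0.
(Remaining 58 profiles checked similarly; truth is weakly best in each.)
In every case the truthful bid is at least as good as any alternative, so it is a dominant strategy.

Yes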